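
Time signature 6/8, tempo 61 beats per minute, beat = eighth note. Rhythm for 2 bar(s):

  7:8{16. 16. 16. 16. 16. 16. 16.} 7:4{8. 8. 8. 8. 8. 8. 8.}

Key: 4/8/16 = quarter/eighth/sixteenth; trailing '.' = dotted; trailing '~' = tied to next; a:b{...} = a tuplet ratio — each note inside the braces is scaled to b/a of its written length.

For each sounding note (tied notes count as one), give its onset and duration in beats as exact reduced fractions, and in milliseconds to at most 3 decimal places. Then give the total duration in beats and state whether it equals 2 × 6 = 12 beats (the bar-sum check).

1) 0.0ms=0b +843.091ms=6/7b
2) 843.091ms=6/7b +843.091ms=6/7b
3) 1686.183ms=12/7b +843.091ms=6/7b
4) 2529.274ms=18/7b +843.091ms=6/7b
5) 3372.365ms=24/7b +843.091ms=6/7b
6) 4215.457ms=30/7b +843.091ms=6/7b
7) 5058.548ms=36/7b +843.091ms=6/7b
8) 5901.639ms=6b +843.091ms=6/7b
9) 6744.731ms=48/7b +843.091ms=6/7b
10) 7587.822ms=54/7b +843.091ms=6/7b
11) 8430.913ms=60/7b +843.091ms=6/7b
12) 9274.005ms=66/7b +843.091ms=6/7b
13) 10117.096ms=72/7b +843.091ms=6/7b
14) 10960.187ms=78/7b +843.091ms=6/7b
Σ=12b of 12 (61bpm 6/8) — PASS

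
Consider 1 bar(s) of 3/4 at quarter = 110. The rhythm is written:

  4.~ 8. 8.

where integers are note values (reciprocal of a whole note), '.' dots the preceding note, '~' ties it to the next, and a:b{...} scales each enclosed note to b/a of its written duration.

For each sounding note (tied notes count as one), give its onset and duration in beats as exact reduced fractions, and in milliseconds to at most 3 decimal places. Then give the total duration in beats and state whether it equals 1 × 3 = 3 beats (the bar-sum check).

1) 0.0ms=0b +1227.273ms=9/4b
2) 1227.273ms=9/4b +409.091ms=3/4b
Σ=3b of 3 (110bpm 3/4) — PASS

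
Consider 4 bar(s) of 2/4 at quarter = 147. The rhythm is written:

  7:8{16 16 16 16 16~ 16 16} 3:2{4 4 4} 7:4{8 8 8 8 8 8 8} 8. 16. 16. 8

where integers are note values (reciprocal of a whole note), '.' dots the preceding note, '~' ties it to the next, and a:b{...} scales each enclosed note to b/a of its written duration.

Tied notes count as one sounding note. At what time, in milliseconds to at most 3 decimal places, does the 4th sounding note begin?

1. 0.0ms @ 0 + 116.618ms (2/7)
2. 116.618ms @ 2/7 + 116.618ms (2/7)
3. 233.236ms @ 4/7 + 116.618ms (2/7)
4. 349.854ms @ 6/7 + 116.618ms (2/7)
5. 466.472ms @ 8/7 + 233.236ms (4/7)
6. 699.708ms @ 12/7 + 116.618ms (2/7)
7. 816.327ms @ 2 + 272.109ms (2/3)
8. 1088.435ms @ 8/3 + 272.109ms (2/3)
9. 1360.544ms @ 10/3 + 272.109ms (2/3)
10. 1632.653ms @ 4 + 116.618ms (2/7)
11. 1749.271ms @ 30/7 + 116.618ms (2/7)
12. 1865.889ms @ 32/7 + 116.618ms (2/7)
13. 1982.507ms @ 34/7 + 116.618ms (2/7)
14. 2099.125ms @ 36/7 + 116.618ms (2/7)
15. 2215.743ms @ 38/7 + 116.618ms (2/7)
16. 2332.362ms @ 40/7 + 116.618ms (2/7)
17. 2448.98ms @ 6 + 306.122ms (3/4)
18. 2755.102ms @ 27/4 + 153.061ms (3/8)
19. 2908.163ms @ 57/8 + 153.061ms (3/8)
20. 3061.224ms @ 15/2 + 204.082ms (1/2)

note 4 onset = 6/7b = 349.854ms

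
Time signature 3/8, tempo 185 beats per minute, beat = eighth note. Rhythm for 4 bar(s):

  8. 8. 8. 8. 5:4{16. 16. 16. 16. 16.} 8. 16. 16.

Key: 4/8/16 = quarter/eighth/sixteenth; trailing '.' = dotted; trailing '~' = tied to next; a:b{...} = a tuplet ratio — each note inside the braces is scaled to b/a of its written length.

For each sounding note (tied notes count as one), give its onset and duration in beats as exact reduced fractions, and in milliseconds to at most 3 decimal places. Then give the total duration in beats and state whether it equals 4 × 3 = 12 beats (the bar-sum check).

1) 0.0ms=0b +486.486ms=3/2b
2) 486.486ms=3/2b +486.486ms=3/2b
3) 972.973ms=3b +486.486ms=3/2b
4) 1459.459ms=9/2b +486.486ms=3/2b
5) 1945.946ms=6b +194.595ms=3/5b
6) 2140.541ms=33/5b +194.595ms=3/5b
7) 2335.135ms=36/5b +194.595ms=3/5b
8) 2529.73ms=39/5b +194.595ms=3/5b
9) 2724.324ms=42/5b +194.595ms=3/5b
10) 2918.919ms=9b +486.486ms=3/2b
11) 3405.405ms=21/2b +243.243ms=3/4b
12) 3648.649ms=45/4b +243.243ms=3/4b
Σ=12b of 12 (185bpm 3/8) — PASS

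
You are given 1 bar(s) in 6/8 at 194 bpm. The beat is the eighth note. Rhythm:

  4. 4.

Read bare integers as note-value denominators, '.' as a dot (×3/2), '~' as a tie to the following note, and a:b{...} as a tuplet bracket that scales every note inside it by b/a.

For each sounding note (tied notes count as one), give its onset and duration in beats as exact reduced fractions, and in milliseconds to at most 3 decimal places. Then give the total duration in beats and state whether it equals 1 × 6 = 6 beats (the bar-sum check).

1) 0.0ms=0b +927.835ms=3b
2) 927.835ms=3b +927.835ms=3b
Σ=6b of 6 (194bpm 6/8) — PASS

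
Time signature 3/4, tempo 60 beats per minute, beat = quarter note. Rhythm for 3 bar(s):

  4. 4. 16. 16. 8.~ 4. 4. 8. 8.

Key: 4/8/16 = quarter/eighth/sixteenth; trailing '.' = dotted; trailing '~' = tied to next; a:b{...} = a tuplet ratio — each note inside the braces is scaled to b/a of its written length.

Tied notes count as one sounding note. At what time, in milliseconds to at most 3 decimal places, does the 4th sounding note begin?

note 4 onset = 27/8b = 3375.0ms

1. 0.0ms @ 0 + 1500.0ms (3/2)
2. 1500.0ms @ 3/2 + 1500.0ms (3/2)
3. 3000.0ms @ 3 + 375.0ms (3/8)
4. 3375.0ms @ 27/8 + 375.0ms (3/8)
5. 3750.0ms @ 15/4 + 2250.0ms (9/4)
6. 6000.0ms @ 6 + 1500.0ms (3/2)
7. 7500.0ms @ 15/2 + 750.0ms (3/4)
8. 8250.0ms @ 33/4 + 750.0ms (3/4)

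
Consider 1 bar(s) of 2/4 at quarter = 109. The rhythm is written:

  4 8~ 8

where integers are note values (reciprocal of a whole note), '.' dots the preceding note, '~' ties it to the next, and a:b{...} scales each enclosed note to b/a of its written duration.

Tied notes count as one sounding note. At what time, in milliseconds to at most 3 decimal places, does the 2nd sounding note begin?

note 2 onset = 1b = 550.459ms

1. 0.0ms @ 0 + 550.459ms (1)
2. 550.459ms @ 1 + 550.459ms (1)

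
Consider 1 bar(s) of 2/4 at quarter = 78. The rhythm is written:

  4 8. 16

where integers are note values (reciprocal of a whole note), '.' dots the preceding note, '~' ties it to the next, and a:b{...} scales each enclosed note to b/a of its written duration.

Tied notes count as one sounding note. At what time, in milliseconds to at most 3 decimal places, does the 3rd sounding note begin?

note 3 onset = 7/4b = 1346.154ms

1. 0.0ms @ 0 + 769.231ms (1)
2. 769.231ms @ 1 + 576.923ms (3/4)
3. 1346.154ms @ 7/4 + 192.308ms (1/4)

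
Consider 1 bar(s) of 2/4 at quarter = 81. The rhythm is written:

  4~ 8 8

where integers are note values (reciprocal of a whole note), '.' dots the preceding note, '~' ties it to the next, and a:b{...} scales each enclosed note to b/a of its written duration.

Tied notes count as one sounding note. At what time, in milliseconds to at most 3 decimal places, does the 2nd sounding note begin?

1. 0.0ms @ 0 + 1111.111ms (3/2)
2. 1111.111ms @ 3/2 + 370.37ms (1/2)

note 2 onset = 3/2b = 1111.111ms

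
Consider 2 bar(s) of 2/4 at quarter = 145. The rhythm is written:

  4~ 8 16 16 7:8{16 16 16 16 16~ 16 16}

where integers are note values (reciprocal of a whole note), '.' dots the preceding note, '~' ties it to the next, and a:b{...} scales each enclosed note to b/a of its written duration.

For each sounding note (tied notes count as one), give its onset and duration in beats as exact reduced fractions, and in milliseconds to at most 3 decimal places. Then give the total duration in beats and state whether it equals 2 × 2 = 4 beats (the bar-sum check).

1) 0.0ms=0b +620.69ms=3/2b
2) 620.69ms=3/2b +103.448ms=1/4b
3) 724.138ms=7/4b +103.448ms=1/4b
4) 827.586ms=2b +118.227ms=2/7b
5) 945.813ms=16/7b +118.227ms=2/7b
6) 1064.039ms=18/7b +118.227ms=2/7b
7) 1182.266ms=20/7b +118.227ms=2/7b
8) 1300.493ms=22/7b +236.453ms=4/7b
9) 1536.946ms=26/7b +118.227ms=2/7b
Σ=4b of 4 (145bpm 2/4) — PASS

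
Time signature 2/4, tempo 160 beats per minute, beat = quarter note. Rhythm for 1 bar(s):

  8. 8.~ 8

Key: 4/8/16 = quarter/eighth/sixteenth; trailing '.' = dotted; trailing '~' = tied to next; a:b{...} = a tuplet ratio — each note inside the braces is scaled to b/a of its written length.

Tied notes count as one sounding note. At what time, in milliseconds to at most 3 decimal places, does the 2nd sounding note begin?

note 2 onset = 3/4b = 281.25ms

1. 0.0ms @ 0 + 281.25ms (3/4)
2. 281.25ms @ 3/4 + 468.75ms (5/4)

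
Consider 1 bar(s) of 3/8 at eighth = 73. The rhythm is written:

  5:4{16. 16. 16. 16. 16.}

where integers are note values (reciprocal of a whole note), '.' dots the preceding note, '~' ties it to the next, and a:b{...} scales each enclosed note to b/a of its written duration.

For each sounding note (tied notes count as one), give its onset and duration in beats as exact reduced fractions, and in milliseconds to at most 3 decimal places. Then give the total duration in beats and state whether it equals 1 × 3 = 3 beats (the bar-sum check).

1) 0.0ms=0b +493.151ms=3/5b
2) 493.151ms=3/5b +493.151ms=3/5b
3) 986.301ms=6/5b +493.151ms=3/5b
4) 1479.452ms=9/5b +493.151ms=3/5b
5) 1972.603ms=12/5b +493.151ms=3/5b
Σ=3b of 3 (73bpm 3/8) — PASS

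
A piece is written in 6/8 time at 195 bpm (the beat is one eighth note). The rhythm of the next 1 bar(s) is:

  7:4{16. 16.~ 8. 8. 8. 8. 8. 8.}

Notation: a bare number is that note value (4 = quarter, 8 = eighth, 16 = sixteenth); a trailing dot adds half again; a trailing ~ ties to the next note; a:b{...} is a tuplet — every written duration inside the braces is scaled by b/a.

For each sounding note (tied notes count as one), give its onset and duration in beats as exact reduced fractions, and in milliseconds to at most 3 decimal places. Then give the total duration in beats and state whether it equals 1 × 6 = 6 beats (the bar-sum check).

1) 0.0ms=0b +131.868ms=3/7b
2) 131.868ms=3/7b +395.604ms=9/7b
3) 527.473ms=12/7b +263.736ms=6/7b
4) 791.209ms=18/7b +263.736ms=6/7b
5) 1054.945ms=24/7b +263.736ms=6/7b
6) 1318.681ms=30/7b +263.736ms=6/7b
7) 1582.418ms=36/7b +263.736ms=6/7b
Σ=6b of 6 (195bpm 6/8) — PASS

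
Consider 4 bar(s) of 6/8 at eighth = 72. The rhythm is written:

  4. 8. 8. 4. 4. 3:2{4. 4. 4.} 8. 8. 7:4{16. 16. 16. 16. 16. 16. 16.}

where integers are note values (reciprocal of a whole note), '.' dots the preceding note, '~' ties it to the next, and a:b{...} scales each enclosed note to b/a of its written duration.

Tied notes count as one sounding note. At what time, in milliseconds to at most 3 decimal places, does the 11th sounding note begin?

1. 0.0ms @ 0 + 2500.0ms (3)
2. 2500.0ms @ 3 + 1250.0ms (3/2)
3. 3750.0ms @ 9/2 + 1250.0ms (3/2)
4. 5000.0ms @ 6 + 2500.0ms (3)
5. 7500.0ms @ 9 + 2500.0ms (3)
6. 10000.0ms @ 12 + 1666.667ms (2)
7. 11666.667ms @ 14 + 1666.667ms (2)
8. 13333.333ms @ 16 + 1666.667ms (2)
9. 15000.0ms @ 18 + 1250.0ms (3/2)
10. 16250.0ms @ 39/2 + 1250.0ms (3/2)
11. 17500.0ms @ 21 + 357.143ms (3/7)
12. 17857.143ms @ 150/7 + 357.143ms (3/7)
13. 18214.286ms @ 153/7 + 357.143ms (3/7)
14. 18571.429ms @ 156/7 + 357.143ms (3/7)
15. 18928.571ms @ 159/7 + 357.143ms (3/7)
16. 19285.714ms @ 162/7 + 357.143ms (3/7)
17. 19642.857ms @ 165/7 + 357.143ms (3/7)

note 11 onset = 21b = 17500.0ms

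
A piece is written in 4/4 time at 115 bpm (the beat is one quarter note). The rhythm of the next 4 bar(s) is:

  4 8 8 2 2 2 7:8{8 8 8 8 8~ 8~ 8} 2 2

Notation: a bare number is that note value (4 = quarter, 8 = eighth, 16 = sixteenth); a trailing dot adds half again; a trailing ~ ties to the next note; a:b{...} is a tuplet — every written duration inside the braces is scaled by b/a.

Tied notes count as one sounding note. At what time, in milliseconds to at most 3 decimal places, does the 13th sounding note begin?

note 13 onset = 14b = 7304.348ms

1. 0.0ms @ 0 + 521.739ms (1)
2. 521.739ms @ 1 + 260.87ms (1/2)
3. 782.609ms @ 3/2 + 260.87ms (1/2)
4. 1043.478ms @ 2 + 1043.478ms (2)
5. 2086.957ms @ 4 + 1043.478ms (2)
6. 3130.435ms @ 6 + 1043.478ms (2)
7. 4173.913ms @ 8 + 298.137ms (4/7)
8. 4472.05ms @ 60/7 + 298.137ms (4/7)
9. 4770.186ms @ 64/7 + 298.137ms (4/7)
10. 5068.323ms @ 68/7 + 298.137ms (4/7)
11. 5366.46ms @ 72/7 + 894.41ms (12/7)
12. 6260.87ms @ 12 + 1043.478ms (2)
13. 7304.348ms @ 14 + 1043.478ms (2)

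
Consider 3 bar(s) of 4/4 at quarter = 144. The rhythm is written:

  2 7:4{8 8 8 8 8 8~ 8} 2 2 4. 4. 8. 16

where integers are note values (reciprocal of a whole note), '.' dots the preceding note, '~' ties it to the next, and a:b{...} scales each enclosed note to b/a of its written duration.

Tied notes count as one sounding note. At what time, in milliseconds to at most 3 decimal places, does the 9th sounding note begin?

note 9 onset = 6b = 2500.0ms

1. 0.0ms @ 0 + 833.333ms (2)
2. 833.333ms @ 2 + 119.048ms (2/7)
3. 952.381ms @ 16/7 + 119.048ms (2/7)
4. 1071.429ms @ 18/7 + 119.048ms (2/7)
5. 1190.476ms @ 20/7 + 119.048ms (2/7)
6. 1309.524ms @ 22/7 + 119.048ms (2/7)
7. 1428.571ms @ 24/7 + 238.095ms (4/7)
8. 1666.667ms @ 4 + 833.333ms (2)
9. 2500.0ms @ 6 + 833.333ms (2)
10. 3333.333ms @ 8 + 625.0ms (3/2)
11. 3958.333ms @ 19/2 + 625.0ms (3/2)
12. 4583.333ms @ 11 + 312.5ms (3/4)
13. 4895.833ms @ 47/4 + 104.167ms (1/4)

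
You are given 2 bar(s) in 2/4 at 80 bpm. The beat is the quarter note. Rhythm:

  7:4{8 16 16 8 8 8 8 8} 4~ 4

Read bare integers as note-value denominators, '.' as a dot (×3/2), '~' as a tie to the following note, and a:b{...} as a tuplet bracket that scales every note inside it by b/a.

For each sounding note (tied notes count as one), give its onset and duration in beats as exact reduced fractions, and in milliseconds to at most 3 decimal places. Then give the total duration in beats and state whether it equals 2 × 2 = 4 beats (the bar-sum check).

1) 0.0ms=0b +214.286ms=2/7b
2) 214.286ms=2/7b +107.143ms=1/7b
3) 321.429ms=3/7b +107.143ms=1/7b
4) 428.571ms=4/7b +214.286ms=2/7b
5) 642.857ms=6/7b +214.286ms=2/7b
6) 857.143ms=8/7b +214.286ms=2/7b
7) 1071.429ms=10/7b +214.286ms=2/7b
8) 1285.714ms=12/7b +214.286ms=2/7b
9) 1500.0ms=2b +1500.0ms=2b
Σ=4b of 4 (80bpm 2/4) — PASS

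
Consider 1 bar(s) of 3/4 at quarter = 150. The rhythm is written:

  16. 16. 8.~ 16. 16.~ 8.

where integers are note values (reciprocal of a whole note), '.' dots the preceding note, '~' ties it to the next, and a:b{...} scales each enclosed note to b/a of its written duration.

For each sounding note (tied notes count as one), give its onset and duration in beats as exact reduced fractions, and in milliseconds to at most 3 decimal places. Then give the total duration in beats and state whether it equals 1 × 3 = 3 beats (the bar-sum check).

1) 0.0ms=0b +150.0ms=3/8b
2) 150.0ms=3/8b +150.0ms=3/8b
3) 300.0ms=3/4b +450.0ms=9/8b
4) 750.0ms=15/8b +450.0ms=9/8b
Σ=3b of 3 (150bpm 3/4) — PASS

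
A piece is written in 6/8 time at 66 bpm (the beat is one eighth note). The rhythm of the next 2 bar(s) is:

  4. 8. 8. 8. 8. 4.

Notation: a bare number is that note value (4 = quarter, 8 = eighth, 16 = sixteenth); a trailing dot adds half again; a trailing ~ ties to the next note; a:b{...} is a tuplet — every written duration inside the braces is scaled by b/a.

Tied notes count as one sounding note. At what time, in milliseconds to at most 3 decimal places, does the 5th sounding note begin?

note 5 onset = 15/2b = 6818.182ms

1. 0.0ms @ 0 + 2727.273ms (3)
2. 2727.273ms @ 3 + 1363.636ms (3/2)
3. 4090.909ms @ 9/2 + 1363.636ms (3/2)
4. 5454.545ms @ 6 + 1363.636ms (3/2)
5. 6818.182ms @ 15/2 + 1363.636ms (3/2)
6. 8181.818ms @ 9 + 2727.273ms (3)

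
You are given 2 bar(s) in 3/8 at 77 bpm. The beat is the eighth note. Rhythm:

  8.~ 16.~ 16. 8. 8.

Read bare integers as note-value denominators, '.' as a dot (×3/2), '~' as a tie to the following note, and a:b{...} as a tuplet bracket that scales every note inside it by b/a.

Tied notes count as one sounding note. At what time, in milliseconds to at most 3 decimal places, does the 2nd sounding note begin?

1. 0.0ms @ 0 + 2337.662ms (3)
2. 2337.662ms @ 3 + 1168.831ms (3/2)
3. 3506.494ms @ 9/2 + 1168.831ms (3/2)

note 2 onset = 3b = 2337.662ms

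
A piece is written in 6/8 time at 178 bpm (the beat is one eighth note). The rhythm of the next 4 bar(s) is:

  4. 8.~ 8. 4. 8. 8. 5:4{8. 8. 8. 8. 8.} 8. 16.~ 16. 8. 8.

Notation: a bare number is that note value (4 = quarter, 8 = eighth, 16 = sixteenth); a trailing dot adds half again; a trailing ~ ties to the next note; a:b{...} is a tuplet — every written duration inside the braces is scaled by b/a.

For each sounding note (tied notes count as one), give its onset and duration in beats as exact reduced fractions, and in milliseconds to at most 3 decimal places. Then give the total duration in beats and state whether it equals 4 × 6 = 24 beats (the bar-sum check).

1) 0.0ms=0b +1011.236ms=3b
2) 1011.236ms=3b +1011.236ms=3b
3) 2022.472ms=6b +1011.236ms=3b
4) 3033.708ms=9b +505.618ms=3/2b
5) 3539.326ms=21/2b +505.618ms=3/2b
6) 4044.944ms=12b +404.494ms=6/5b
7) 4449.438ms=66/5b +404.494ms=6/5b
8) 4853.933ms=72/5b +404.494ms=6/5b
9) 5258.427ms=78/5b +404.494ms=6/5b
10) 5662.921ms=84/5b +404.494ms=6/5b
11) 6067.416ms=18b +505.618ms=3/2b
12) 6573.034ms=39/2b +505.618ms=3/2b
13) 7078.652ms=21b +505.618ms=3/2b
14) 7584.27ms=45/2b +505.618ms=3/2b
Σ=24b of 24 (178bpm 6/8) — PASS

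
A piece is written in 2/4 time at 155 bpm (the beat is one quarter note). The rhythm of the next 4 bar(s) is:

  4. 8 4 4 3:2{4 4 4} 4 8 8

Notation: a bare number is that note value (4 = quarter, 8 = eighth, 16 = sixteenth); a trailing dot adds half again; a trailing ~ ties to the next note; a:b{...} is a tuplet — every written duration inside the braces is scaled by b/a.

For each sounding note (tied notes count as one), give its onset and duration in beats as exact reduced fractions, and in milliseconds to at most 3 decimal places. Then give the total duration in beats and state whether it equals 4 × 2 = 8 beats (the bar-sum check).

1) 0.0ms=0b +580.645ms=3/2b
2) 580.645ms=3/2b +193.548ms=1/2b
3) 774.194ms=2b +387.097ms=1b
4) 1161.29ms=3b +387.097ms=1b
5) 1548.387ms=4b +258.065ms=2/3b
6) 1806.452ms=14/3b +258.065ms=2/3b
7) 2064.516ms=16/3b +258.065ms=2/3b
8) 2322.581ms=6b +387.097ms=1b
9) 2709.677ms=7b +193.548ms=1/2b
10) 2903.226ms=15/2b +193.548ms=1/2b
Σ=8b of 8 (155bpm 2/4) — PASS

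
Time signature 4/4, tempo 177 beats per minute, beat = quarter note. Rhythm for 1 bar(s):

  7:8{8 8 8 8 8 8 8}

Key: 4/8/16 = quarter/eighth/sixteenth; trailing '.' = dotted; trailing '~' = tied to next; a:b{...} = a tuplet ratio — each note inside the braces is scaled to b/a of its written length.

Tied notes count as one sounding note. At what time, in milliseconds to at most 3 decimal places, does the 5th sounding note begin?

1. 0.0ms @ 0 + 193.705ms (4/7)
2. 193.705ms @ 4/7 + 193.705ms (4/7)
3. 387.409ms @ 8/7 + 193.705ms (4/7)
4. 581.114ms @ 12/7 + 193.705ms (4/7)
5. 774.818ms @ 16/7 + 193.705ms (4/7)
6. 968.523ms @ 20/7 + 193.705ms (4/7)
7. 1162.228ms @ 24/7 + 193.705ms (4/7)

note 5 onset = 16/7b = 774.818ms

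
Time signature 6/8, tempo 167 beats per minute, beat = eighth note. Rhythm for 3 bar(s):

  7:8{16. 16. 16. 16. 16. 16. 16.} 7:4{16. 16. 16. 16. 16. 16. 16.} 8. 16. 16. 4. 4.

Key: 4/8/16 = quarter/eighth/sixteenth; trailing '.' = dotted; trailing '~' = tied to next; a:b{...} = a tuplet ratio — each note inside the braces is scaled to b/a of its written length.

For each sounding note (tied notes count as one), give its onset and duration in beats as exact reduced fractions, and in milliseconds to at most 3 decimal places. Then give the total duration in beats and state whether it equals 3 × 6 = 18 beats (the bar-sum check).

1) 0.0ms=0b +307.956ms=6/7b
2) 307.956ms=6/7b +307.956ms=6/7b
3) 615.911ms=12/7b +307.956ms=6/7b
4) 923.867ms=18/7b +307.956ms=6/7b
5) 1231.822ms=24/7b +307.956ms=6/7b
6) 1539.778ms=30/7b +307.956ms=6/7b
7) 1847.733ms=36/7b +307.956ms=6/7b
8) 2155.689ms=6b +153.978ms=3/7b
9) 2309.666ms=45/7b +153.978ms=3/7b
10) 2463.644ms=48/7b +153.978ms=3/7b
11) 2617.622ms=51/7b +153.978ms=3/7b
12) 2771.6ms=54/7b +153.978ms=3/7b
13) 2925.577ms=57/7b +153.978ms=3/7b
14) 3079.555ms=60/7b +153.978ms=3/7b
15) 3233.533ms=9b +538.922ms=3/2b
16) 3772.455ms=21/2b +269.461ms=3/4b
17) 4041.916ms=45/4b +269.461ms=3/4b
18) 4311.377ms=12b +1077.844ms=3b
19) 5389.222ms=15b +1077.844ms=3b
Σ=18b of 18 (167bpm 6/8) — PASS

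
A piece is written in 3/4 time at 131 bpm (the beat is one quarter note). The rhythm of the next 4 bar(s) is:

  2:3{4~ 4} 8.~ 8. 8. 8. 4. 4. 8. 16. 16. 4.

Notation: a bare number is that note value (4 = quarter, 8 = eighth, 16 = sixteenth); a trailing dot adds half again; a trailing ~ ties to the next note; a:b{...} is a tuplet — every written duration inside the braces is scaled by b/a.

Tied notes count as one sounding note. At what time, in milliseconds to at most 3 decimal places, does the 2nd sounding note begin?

1. 0.0ms @ 0 + 1374.046ms (3)
2. 1374.046ms @ 3 + 687.023ms (3/2)
3. 2061.069ms @ 9/2 + 343.511ms (3/4)
4. 2404.58ms @ 21/4 + 343.511ms (3/4)
5. 2748.092ms @ 6 + 687.023ms (3/2)
6. 3435.115ms @ 15/2 + 687.023ms (3/2)
7. 4122.137ms @ 9 + 343.511ms (3/4)
8. 4465.649ms @ 39/4 + 171.756ms (3/8)
9. 4637.405ms @ 81/8 + 171.756ms (3/8)
10. 4809.16ms @ 21/2 + 687.023ms (3/2)

note 2 onset = 3b = 1374.046ms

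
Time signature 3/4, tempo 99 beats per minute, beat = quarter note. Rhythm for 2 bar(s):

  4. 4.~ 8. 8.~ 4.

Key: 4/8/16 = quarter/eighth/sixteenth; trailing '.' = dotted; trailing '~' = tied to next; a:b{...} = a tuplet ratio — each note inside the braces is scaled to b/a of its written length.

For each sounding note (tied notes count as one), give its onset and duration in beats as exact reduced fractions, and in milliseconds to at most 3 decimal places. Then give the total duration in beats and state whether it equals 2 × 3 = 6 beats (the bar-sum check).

1) 0.0ms=0b +909.091ms=3/2b
2) 909.091ms=3/2b +1363.636ms=9/4b
3) 2272.727ms=15/4b +1363.636ms=9/4b
Σ=6b of 6 (99bpm 3/4) — PASS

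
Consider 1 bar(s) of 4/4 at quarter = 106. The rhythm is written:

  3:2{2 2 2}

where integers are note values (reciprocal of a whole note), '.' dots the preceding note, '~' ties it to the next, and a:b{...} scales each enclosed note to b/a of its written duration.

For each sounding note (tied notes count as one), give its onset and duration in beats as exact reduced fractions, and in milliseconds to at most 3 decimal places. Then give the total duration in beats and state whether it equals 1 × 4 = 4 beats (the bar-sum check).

1) 0.0ms=0b +754.717ms=4/3b
2) 754.717ms=4/3b +754.717ms=4/3b
3) 1509.434ms=8/3b +754.717ms=4/3b
Σ=4b of 4 (106bpm 4/4) — PASS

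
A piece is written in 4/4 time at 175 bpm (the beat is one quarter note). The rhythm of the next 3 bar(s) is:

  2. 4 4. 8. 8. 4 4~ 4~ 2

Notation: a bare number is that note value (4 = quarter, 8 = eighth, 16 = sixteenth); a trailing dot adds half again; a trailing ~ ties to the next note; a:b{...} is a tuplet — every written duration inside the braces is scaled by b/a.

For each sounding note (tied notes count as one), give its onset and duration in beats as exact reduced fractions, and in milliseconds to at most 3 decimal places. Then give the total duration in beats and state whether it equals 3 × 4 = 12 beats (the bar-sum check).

1) 0.0ms=0b +1028.571ms=3b
2) 1028.571ms=3b +342.857ms=1b
3) 1371.429ms=4b +514.286ms=3/2b
4) 1885.714ms=11/2b +257.143ms=3/4b
5) 2142.857ms=25/4b +257.143ms=3/4b
6) 2400.0ms=7b +342.857ms=1b
7) 2742.857ms=8b +1371.429ms=4b
Σ=12b of 12 (175bpm 4/4) — PASS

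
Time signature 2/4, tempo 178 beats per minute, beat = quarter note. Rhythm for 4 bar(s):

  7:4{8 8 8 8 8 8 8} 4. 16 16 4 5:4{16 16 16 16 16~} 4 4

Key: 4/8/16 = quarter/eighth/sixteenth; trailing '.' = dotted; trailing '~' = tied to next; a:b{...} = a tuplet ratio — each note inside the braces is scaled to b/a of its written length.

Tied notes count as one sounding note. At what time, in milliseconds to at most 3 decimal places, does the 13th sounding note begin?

note 13 onset = 26/5b = 1752.809ms

1. 0.0ms @ 0 + 96.308ms (2/7)
2. 96.308ms @ 2/7 + 96.308ms (2/7)
3. 192.616ms @ 4/7 + 96.308ms (2/7)
4. 288.925ms @ 6/7 + 96.308ms (2/7)
5. 385.233ms @ 8/7 + 96.308ms (2/7)
6. 481.541ms @ 10/7 + 96.308ms (2/7)
7. 577.849ms @ 12/7 + 96.308ms (2/7)
8. 674.157ms @ 2 + 505.618ms (3/2)
9. 1179.775ms @ 7/2 + 84.27ms (1/4)
10. 1264.045ms @ 15/4 + 84.27ms (1/4)
11. 1348.315ms @ 4 + 337.079ms (1)
12. 1685.393ms @ 5 + 67.416ms (1/5)
13. 1752.809ms @ 26/5 + 67.416ms (1/5)
14. 1820.225ms @ 27/5 + 67.416ms (1/5)
15. 1887.64ms @ 28/5 + 67.416ms (1/5)
16. 1955.056ms @ 29/5 + 404.494ms (6/5)
17. 2359.551ms @ 7 + 337.079ms (1)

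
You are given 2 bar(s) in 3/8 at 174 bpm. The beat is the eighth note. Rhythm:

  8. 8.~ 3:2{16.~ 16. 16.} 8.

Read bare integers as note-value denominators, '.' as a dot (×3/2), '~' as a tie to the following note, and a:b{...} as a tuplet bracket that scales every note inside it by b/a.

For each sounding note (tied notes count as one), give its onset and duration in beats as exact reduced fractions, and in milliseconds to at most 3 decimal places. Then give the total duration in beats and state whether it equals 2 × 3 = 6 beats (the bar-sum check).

1) 0.0ms=0b +517.241ms=3/2b
2) 517.241ms=3/2b +862.069ms=5/2b
3) 1379.31ms=4b +172.414ms=1/2b
4) 1551.724ms=9/2b +517.241ms=3/2b
Σ=6b of 6 (174bpm 3/8) — PASS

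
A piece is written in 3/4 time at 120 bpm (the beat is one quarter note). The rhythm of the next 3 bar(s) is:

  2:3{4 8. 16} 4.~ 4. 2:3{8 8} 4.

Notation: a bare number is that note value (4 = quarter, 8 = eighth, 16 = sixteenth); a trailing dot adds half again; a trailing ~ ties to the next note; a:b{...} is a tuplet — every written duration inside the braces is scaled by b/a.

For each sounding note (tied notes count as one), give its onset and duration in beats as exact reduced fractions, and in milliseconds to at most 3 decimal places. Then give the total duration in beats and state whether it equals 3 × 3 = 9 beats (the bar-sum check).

1) 0.0ms=0b +750.0ms=3/2b
2) 750.0ms=3/2b +562.5ms=9/8b
3) 1312.5ms=21/8b +187.5ms=3/8b
4) 1500.0ms=3b +1500.0ms=3b
5) 3000.0ms=6b +375.0ms=3/4b
6) 3375.0ms=27/4b +375.0ms=3/4b
7) 3750.0ms=15/2b +750.0ms=3/2b
Σ=9b of 9 (120bpm 3/4) — PASS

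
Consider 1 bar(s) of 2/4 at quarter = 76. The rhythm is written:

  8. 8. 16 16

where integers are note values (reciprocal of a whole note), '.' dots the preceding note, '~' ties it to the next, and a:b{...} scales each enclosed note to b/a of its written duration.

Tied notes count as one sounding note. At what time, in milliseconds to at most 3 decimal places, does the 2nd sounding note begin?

note 2 onset = 3/4b = 592.105ms

1. 0.0ms @ 0 + 592.105ms (3/4)
2. 592.105ms @ 3/4 + 592.105ms (3/4)
3. 1184.211ms @ 3/2 + 197.368ms (1/4)
4. 1381.579ms @ 7/4 + 197.368ms (1/4)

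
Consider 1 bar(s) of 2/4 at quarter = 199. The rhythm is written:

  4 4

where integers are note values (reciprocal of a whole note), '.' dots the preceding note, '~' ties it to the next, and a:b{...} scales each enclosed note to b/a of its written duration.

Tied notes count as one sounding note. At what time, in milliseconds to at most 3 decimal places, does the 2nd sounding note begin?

note 2 onset = 1b = 301.508ms

1. 0.0ms @ 0 + 301.508ms (1)
2. 301.508ms @ 1 + 301.508ms (1)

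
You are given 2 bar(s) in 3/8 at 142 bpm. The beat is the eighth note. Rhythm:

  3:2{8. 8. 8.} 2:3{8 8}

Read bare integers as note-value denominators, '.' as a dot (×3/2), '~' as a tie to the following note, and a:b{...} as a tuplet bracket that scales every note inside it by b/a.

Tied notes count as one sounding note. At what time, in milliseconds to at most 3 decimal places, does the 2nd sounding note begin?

1. 0.0ms @ 0 + 422.535ms (1)
2. 422.535ms @ 1 + 422.535ms (1)
3. 845.07ms @ 2 + 422.535ms (1)
4. 1267.606ms @ 3 + 633.803ms (3/2)
5. 1901.408ms @ 9/2 + 633.803ms (3/2)

note 2 onset = 1b = 422.535ms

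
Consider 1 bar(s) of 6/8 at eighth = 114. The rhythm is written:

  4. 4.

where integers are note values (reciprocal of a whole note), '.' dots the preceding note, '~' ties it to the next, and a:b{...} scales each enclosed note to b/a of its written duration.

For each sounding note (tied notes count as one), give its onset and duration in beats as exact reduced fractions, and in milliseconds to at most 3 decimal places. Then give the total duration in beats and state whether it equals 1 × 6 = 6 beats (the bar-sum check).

1) 0.0ms=0b +1578.947ms=3b
2) 1578.947ms=3b +1578.947ms=3b
Σ=6b of 6 (114bpm 6/8) — PASS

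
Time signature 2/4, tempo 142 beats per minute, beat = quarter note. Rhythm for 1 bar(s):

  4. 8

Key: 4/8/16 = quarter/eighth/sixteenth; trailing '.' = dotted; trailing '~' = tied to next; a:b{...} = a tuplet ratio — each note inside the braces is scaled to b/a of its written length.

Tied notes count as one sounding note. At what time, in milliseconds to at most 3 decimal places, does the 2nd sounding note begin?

note 2 onset = 3/2b = 633.803ms

1. 0.0ms @ 0 + 633.803ms (3/2)
2. 633.803ms @ 3/2 + 211.268ms (1/2)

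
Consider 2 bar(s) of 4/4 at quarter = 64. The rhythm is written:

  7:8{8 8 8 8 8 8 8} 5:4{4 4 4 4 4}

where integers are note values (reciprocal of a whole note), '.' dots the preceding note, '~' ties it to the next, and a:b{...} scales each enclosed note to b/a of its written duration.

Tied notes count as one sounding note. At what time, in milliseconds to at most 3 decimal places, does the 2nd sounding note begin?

1. 0.0ms @ 0 + 535.714ms (4/7)
2. 535.714ms @ 4/7 + 535.714ms (4/7)
3. 1071.429ms @ 8/7 + 535.714ms (4/7)
4. 1607.143ms @ 12/7 + 535.714ms (4/7)
5. 2142.857ms @ 16/7 + 535.714ms (4/7)
6. 2678.571ms @ 20/7 + 535.714ms (4/7)
7. 3214.286ms @ 24/7 + 535.714ms (4/7)
8. 3750.0ms @ 4 + 750.0ms (4/5)
9. 4500.0ms @ 24/5 + 750.0ms (4/5)
10. 5250.0ms @ 28/5 + 750.0ms (4/5)
11. 6000.0ms @ 32/5 + 750.0ms (4/5)
12. 6750.0ms @ 36/5 + 750.0ms (4/5)

note 2 onset = 4/7b = 535.714ms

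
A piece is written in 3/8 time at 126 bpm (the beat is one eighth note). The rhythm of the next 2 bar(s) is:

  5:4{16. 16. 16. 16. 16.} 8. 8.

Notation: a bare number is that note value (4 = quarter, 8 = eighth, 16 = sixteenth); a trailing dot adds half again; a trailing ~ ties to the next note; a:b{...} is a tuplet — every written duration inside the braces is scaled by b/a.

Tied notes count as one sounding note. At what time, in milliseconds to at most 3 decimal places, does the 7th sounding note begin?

note 7 onset = 9/2b = 2142.857ms

1. 0.0ms @ 0 + 285.714ms (3/5)
2. 285.714ms @ 3/5 + 285.714ms (3/5)
3. 571.429ms @ 6/5 + 285.714ms (3/5)
4. 857.143ms @ 9/5 + 285.714ms (3/5)
5. 1142.857ms @ 12/5 + 285.714ms (3/5)
6. 1428.571ms @ 3 + 714.286ms (3/2)
7. 2142.857ms @ 9/2 + 714.286ms (3/2)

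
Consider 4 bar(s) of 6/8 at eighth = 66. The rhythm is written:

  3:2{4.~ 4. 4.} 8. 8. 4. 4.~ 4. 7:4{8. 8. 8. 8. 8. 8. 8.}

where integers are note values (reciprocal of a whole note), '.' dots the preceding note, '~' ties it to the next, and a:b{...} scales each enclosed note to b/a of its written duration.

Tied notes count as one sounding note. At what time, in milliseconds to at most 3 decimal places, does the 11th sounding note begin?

1. 0.0ms @ 0 + 3636.364ms (4)
2. 3636.364ms @ 4 + 1818.182ms (2)
3. 5454.545ms @ 6 + 1363.636ms (3/2)
4. 6818.182ms @ 15/2 + 1363.636ms (3/2)
5. 8181.818ms @ 9 + 2727.273ms (3)
6. 10909.091ms @ 12 + 5454.545ms (6)
7. 16363.636ms @ 18 + 779.221ms (6/7)
8. 17142.857ms @ 132/7 + 779.221ms (6/7)
9. 17922.078ms @ 138/7 + 779.221ms (6/7)
10. 18701.299ms @ 144/7 + 779.221ms (6/7)
11. 19480.519ms @ 150/7 + 779.221ms (6/7)
12. 20259.74ms @ 156/7 + 779.221ms (6/7)
13. 21038.961ms @ 162/7 + 779.221ms (6/7)

note 11 onset = 150/7b = 19480.519ms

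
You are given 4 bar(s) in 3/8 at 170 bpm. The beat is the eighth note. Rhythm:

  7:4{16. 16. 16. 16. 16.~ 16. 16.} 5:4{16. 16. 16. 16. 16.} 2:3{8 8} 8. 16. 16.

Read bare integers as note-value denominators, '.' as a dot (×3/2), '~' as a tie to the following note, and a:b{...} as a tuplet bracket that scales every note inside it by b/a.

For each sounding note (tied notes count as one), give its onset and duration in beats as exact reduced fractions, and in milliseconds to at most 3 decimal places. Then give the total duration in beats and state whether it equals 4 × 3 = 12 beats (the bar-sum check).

1) 0.0ms=0b +151.261ms=3/7b
2) 151.261ms=3/7b +151.261ms=3/7b
3) 302.521ms=6/7b +151.261ms=3/7b
4) 453.782ms=9/7b +151.261ms=3/7b
5) 605.042ms=12/7b +302.521ms=6/7b
6) 907.563ms=18/7b +151.261ms=3/7b
7) 1058.824ms=3b +211.765ms=3/5b
8) 1270.588ms=18/5b +211.765ms=3/5b
9) 1482.353ms=21/5b +211.765ms=3/5b
10) 1694.118ms=24/5b +211.765ms=3/5b
11) 1905.882ms=27/5b +211.765ms=3/5b
12) 2117.647ms=6b +529.412ms=3/2b
13) 2647.059ms=15/2b +529.412ms=3/2b
14) 3176.471ms=9b +529.412ms=3/2b
15) 3705.882ms=21/2b +264.706ms=3/4b
16) 3970.588ms=45/4b +264.706ms=3/4b
Σ=12b of 12 (170bpm 3/8) — PASS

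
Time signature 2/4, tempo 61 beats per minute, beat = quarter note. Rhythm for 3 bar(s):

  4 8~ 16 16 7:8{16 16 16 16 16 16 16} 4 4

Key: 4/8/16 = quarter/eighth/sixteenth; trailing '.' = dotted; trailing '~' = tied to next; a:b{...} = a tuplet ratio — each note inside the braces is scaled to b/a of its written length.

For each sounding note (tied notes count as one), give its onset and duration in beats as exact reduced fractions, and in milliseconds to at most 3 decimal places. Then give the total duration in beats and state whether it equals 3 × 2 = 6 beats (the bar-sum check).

1) 0.0ms=0b +983.607ms=1b
2) 983.607ms=1b +737.705ms=3/4b
3) 1721.311ms=7/4b +245.902ms=1/4b
4) 1967.213ms=2b +281.03ms=2/7b
5) 2248.244ms=16/7b +281.03ms=2/7b
6) 2529.274ms=18/7b +281.03ms=2/7b
7) 2810.304ms=20/7b +281.03ms=2/7b
8) 3091.335ms=22/7b +281.03ms=2/7b
9) 3372.365ms=24/7b +281.03ms=2/7b
10) 3653.396ms=26/7b +281.03ms=2/7b
11) 3934.426ms=4b +983.607ms=1b
12) 4918.033ms=5b +983.607ms=1b
Σ=6b of 6 (61bpm 2/4) — PASS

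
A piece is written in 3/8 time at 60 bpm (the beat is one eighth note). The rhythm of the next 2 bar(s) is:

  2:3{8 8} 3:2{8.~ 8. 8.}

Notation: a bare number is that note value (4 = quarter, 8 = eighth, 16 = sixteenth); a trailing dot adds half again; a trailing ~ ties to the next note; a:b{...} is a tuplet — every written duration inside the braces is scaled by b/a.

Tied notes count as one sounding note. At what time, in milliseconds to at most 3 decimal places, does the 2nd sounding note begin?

note 2 onset = 3/2b = 1500.0ms

1. 0.0ms @ 0 + 1500.0ms (3/2)
2. 1500.0ms @ 3/2 + 1500.0ms (3/2)
3. 3000.0ms @ 3 + 2000.0ms (2)
4. 5000.0ms @ 5 + 1000.0ms (1)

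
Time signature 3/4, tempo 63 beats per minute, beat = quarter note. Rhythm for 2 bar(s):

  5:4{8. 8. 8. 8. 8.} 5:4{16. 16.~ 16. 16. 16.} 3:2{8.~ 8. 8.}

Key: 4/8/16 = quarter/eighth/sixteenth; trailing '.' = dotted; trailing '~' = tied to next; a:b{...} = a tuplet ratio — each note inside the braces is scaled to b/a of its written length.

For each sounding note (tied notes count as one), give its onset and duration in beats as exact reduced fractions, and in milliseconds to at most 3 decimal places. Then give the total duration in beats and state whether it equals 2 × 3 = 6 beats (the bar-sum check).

1) 0.0ms=0b +571.429ms=3/5b
2) 571.429ms=3/5b +571.429ms=3/5b
3) 1142.857ms=6/5b +571.429ms=3/5b
4) 1714.286ms=9/5b +571.429ms=3/5b
5) 2285.714ms=12/5b +571.429ms=3/5b
6) 2857.143ms=3b +285.714ms=3/10b
7) 3142.857ms=33/10b +571.429ms=3/5b
8) 3714.286ms=39/10b +285.714ms=3/10b
9) 4000.0ms=21/5b +285.714ms=3/10b
10) 4285.714ms=9/2b +952.381ms=1b
11) 5238.095ms=11/2b +476.19ms=1/2b
Σ=6b of 6 (63bpm 3/4) — PASS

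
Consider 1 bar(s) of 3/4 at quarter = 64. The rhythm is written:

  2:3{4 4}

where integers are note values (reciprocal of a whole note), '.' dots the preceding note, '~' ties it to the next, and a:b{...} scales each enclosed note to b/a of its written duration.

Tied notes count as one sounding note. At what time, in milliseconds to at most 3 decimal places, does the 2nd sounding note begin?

1. 0.0ms @ 0 + 1406.25ms (3/2)
2. 1406.25ms @ 3/2 + 1406.25ms (3/2)

note 2 onset = 3/2b = 1406.25ms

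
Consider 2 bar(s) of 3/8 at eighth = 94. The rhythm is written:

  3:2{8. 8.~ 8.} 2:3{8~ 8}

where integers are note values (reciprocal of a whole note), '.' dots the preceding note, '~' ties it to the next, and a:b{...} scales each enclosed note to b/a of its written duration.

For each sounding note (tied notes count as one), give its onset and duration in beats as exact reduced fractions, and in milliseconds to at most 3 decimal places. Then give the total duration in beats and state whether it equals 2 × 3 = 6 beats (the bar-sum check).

1) 0.0ms=0b +638.298ms=1b
2) 638.298ms=1b +1276.596ms=2b
3) 1914.894ms=3b +1914.894ms=3b
Σ=6b of 6 (94bpm 3/8) — PASS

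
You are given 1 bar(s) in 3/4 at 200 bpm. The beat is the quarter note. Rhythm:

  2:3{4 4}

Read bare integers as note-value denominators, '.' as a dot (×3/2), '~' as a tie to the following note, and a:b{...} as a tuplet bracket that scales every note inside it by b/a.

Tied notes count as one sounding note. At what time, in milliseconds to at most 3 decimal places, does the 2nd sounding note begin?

1. 0.0ms @ 0 + 450.0ms (3/2)
2. 450.0ms @ 3/2 + 450.0ms (3/2)

note 2 onset = 3/2b = 450.0ms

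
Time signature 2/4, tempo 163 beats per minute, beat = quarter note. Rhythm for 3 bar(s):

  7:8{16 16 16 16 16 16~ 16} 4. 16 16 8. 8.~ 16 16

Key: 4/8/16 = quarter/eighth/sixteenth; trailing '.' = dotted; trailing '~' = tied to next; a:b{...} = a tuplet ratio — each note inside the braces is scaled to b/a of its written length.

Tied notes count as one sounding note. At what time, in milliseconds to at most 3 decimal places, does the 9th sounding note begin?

note 9 onset = 15/4b = 1380.368ms

1. 0.0ms @ 0 + 105.171ms (2/7)
2. 105.171ms @ 2/7 + 105.171ms (2/7)
3. 210.342ms @ 4/7 + 105.171ms (2/7)
4. 315.513ms @ 6/7 + 105.171ms (2/7)
5. 420.684ms @ 8/7 + 105.171ms (2/7)
6. 525.855ms @ 10/7 + 210.342ms (4/7)
7. 736.196ms @ 2 + 552.147ms (3/2)
8. 1288.344ms @ 7/2 + 92.025ms (1/4)
9. 1380.368ms @ 15/4 + 92.025ms (1/4)
10. 1472.393ms @ 4 + 276.074ms (3/4)
11. 1748.466ms @ 19/4 + 368.098ms (1)
12. 2116.564ms @ 23/4 + 92.025ms (1/4)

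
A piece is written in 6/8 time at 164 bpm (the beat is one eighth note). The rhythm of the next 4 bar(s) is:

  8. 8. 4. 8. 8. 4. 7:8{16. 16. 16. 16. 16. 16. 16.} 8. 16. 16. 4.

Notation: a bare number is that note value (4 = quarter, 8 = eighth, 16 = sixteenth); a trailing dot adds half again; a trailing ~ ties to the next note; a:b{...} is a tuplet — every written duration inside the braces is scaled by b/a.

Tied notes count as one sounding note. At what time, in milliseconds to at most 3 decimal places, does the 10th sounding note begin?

1. 0.0ms @ 0 + 548.78ms (3/2)
2. 548.78ms @ 3/2 + 548.78ms (3/2)
3. 1097.561ms @ 3 + 1097.561ms (3)
4. 2195.122ms @ 6 + 548.78ms (3/2)
5. 2743.902ms @ 15/2 + 548.78ms (3/2)
6. 3292.683ms @ 9 + 1097.561ms (3)
7. 4390.244ms @ 12 + 313.589ms (6/7)
8. 4703.833ms @ 90/7 + 313.589ms (6/7)
9. 5017.422ms @ 96/7 + 313.589ms (6/7)
10. 5331.01ms @ 102/7 + 313.589ms (6/7)
11. 5644.599ms @ 108/7 + 313.589ms (6/7)
12. 5958.188ms @ 114/7 + 313.589ms (6/7)
13. 6271.777ms @ 120/7 + 313.589ms (6/7)
14. 6585.366ms @ 18 + 548.78ms (3/2)
15. 7134.146ms @ 39/2 + 274.39ms (3/4)
16. 7408.537ms @ 81/4 + 274.39ms (3/4)
17. 7682.927ms @ 21 + 1097.561ms (3)

note 10 onset = 102/7b = 5331.01ms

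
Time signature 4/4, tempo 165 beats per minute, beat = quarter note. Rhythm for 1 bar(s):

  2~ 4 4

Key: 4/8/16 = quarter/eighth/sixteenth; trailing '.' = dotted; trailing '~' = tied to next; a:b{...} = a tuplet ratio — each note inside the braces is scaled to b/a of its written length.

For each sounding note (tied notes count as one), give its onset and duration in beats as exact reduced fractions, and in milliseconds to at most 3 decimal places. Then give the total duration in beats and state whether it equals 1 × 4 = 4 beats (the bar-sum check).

1) 0.0ms=0b +1090.909ms=3b
2) 1090.909ms=3b +363.636ms=1b
Σ=4b of 4 (165bpm 4/4) — PASS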